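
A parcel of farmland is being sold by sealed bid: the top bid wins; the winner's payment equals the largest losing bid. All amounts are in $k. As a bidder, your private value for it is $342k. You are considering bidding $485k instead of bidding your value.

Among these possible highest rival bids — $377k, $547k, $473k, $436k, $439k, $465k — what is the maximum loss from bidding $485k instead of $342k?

$131k

$377k: truthful gives $0k, deviation gives −$35k → loss $35k.
$547k: same outcome either way → loss $0k.
$473k: truthful gives $0k, deviation gives −$131k → loss $131k.
$436k: truthful gives $0k, deviation gives −$94k → loss $94k.
$439k: truthful gives $0k, deviation gives −$97k → loss $97k.
$465k: truthful gives $0k, deviation gives −$123k → loss $123k.
Maximum loss: $131k.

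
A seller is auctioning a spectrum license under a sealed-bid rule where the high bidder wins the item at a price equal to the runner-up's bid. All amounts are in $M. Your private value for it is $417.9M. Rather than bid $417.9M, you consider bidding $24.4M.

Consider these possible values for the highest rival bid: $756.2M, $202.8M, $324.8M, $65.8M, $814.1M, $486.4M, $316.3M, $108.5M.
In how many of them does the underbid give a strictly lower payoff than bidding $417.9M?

The deviation hurts exactly when the highest competing bid lies strictly between $24.4M and $417.9M — underbidding then forfeits a profitable win.
$756.2M: above both → same outcome either way.
$202.8M: inside the interval → strictly worse (loss $215.1M).
$324.8M: inside the interval → strictly worse (loss $93.1M).
$65.8M: inside the interval → strictly worse (loss $352.1M).
$814.1M: above both → same outcome either way.
$486.4M: above both → same outcome either way.
$316.3M: inside the interval → strictly worse (loss $101.6M).
$108.5M: inside the interval → strictly worse (loss $309.4M).
Count: 5.

5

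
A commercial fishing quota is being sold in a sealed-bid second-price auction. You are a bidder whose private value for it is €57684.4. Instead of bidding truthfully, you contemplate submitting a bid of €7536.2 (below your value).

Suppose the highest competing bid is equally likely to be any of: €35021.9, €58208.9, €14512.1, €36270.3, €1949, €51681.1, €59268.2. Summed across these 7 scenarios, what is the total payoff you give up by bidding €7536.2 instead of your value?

€93252.2

The deviation costs you only when the competing bid falls strictly between €7536.2 and €57684.4; elsewhere both bids give the same outcome.
€35021.9: truthful payoff €22662.5, deviation payoff €0 → loss €22662.5.
€58208.9: outcomes coincide → loss €0.
€14512.1: truthful payoff €43172.3, deviation payoff €0 → loss €43172.3.
€36270.3: truthful payoff €21414.1, deviation payoff €0 → loss €21414.1.
€1949: outcomes coincide → loss €0.
€51681.1: truthful payoff €6003.3, deviation payoff €0 → loss €6003.3.
€59268.2: outcomes coincide → loss €0.
Total loss = €22662.5 + €43172.3 + €21414.1 + €6003.3 = €93252.2.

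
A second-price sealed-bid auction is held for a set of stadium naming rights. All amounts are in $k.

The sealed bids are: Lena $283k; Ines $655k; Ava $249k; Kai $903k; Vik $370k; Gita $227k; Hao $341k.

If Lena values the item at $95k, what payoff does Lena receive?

Highest bid: Kai at $903k, so Kai wins.
Second-highest bid: Ines at $655k — that is the price the winner pays.
Lena did not win, so Lena pays nothing and receives nothing: payoff $0k.

$0k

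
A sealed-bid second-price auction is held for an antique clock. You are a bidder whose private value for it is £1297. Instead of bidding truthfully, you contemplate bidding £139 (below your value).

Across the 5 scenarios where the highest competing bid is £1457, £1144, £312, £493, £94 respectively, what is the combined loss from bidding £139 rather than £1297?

The deviation costs you only when the competing bid falls strictly between £139 and £1297; elsewhere both bids give the same outcome.
£1457: outcomes coincide → loss £0.
£1144: truthful payoff £153, deviation payoff £0 → loss £153.
£312: truthful payoff £985, deviation payoff £0 → loss £985.
£493: truthful payoff £804, deviation payoff £0 → loss £804.
£94: outcomes coincide → loss £0.
Total loss = £153 + £985 + £804 = £1942.

£1942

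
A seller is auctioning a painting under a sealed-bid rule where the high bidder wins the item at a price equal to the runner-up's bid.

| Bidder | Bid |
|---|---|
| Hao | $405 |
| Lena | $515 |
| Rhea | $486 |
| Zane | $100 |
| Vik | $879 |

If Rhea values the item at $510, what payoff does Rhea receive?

$0

Highest bid: Vik at $879, so Vik wins.
Second-highest bid: Lena at $515 — that is the price the winner pays.
Rhea did not win, so Rhea pays nothing and receives nothing: payoff $0.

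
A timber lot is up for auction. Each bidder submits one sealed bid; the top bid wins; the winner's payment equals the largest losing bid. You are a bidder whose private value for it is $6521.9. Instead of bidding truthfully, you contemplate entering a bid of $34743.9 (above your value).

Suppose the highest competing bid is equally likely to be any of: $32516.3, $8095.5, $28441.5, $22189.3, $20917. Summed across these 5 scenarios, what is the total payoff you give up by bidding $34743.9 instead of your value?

$79550.1

The deviation costs you only when the competing bid falls strictly between $6521.9 and $34743.9; elsewhere both bids give the same outcome.
$32516.3: truthful payoff $0, deviation payoff −$25994.4 → loss $25994.4.
$8095.5: truthful payoff $0, deviation payoff −$1573.6 → loss $1573.6.
$28441.5: truthful payoff $0, deviation payoff −$21919.6 → loss $21919.6.
$22189.3: truthful payoff $0, deviation payoff −$15667.4 → loss $15667.4.
$20917: truthful payoff $0, deviation payoff −$14395.1 → loss $14395.1.
Total loss = $25994.4 + $1573.6 + $21919.6 + $15667.4 + $14395.1 = $79550.1.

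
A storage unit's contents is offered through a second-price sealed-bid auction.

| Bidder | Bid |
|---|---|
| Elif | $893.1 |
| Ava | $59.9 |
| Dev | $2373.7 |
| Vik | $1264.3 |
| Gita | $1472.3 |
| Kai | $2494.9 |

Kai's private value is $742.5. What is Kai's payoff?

Highest bid: Kai at $2494.9, so Kai wins.
Second-highest bid: Dev at $2373.7 — that is the price the winner pays.
Kai's payoff = value − price = $742.5 − $2373.7 = −$1631.2.

−$1631.2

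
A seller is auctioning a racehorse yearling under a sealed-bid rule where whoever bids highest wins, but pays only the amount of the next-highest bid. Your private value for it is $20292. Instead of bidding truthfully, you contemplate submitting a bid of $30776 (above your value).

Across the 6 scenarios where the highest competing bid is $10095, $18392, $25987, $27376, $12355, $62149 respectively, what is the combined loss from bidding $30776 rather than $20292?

$12779

The deviation costs you only when the competing bid falls strictly between $20292 and $30776; elsewhere both bids give the same outcome.
$10095: outcomes coincide → loss $0.
$18392: outcomes coincide → loss $0.
$25987: truthful payoff $0, deviation payoff −$5695 → loss $5695.
$27376: truthful payoff $0, deviation payoff −$7084 → loss $7084.
$12355: outcomes coincide → loss $0.
$62149: outcomes coincide → loss $0.
Total loss = $5695 + $7084 = $12779.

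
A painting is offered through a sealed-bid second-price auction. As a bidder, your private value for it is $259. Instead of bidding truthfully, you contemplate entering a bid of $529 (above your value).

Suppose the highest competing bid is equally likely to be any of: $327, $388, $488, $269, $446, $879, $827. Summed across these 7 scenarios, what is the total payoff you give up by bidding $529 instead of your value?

The deviation costs you only when the competing bid falls strictly between $259 and $529; elsewhere both bids give the same outcome.
$327: truthful payoff $0, deviation payoff −$68 → loss $68.
$388: truthful payoff $0, deviation payoff −$129 → loss $129.
$488: truthful payoff $0, deviation payoff −$229 → loss $229.
$269: truthful payoff $0, deviation payoff −$10 → loss $10.
$446: truthful payoff $0, deviation payoff −$187 → loss $187.
$879: outcomes coincide → loss $0.
$827: outcomes coincide → loss $0.
Total loss = $68 + $129 + $229 + $10 + $187 = $623.

$623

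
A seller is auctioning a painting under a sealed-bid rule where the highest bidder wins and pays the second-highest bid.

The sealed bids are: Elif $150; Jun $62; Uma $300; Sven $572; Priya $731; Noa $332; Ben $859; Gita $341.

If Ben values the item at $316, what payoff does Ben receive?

Highest bid: Ben at $859, so Ben wins.
Second-highest bid: Priya at $731 — that is the price the winner pays.
Ben's payoff = value − price = $316 − $731 = −$415.

−$415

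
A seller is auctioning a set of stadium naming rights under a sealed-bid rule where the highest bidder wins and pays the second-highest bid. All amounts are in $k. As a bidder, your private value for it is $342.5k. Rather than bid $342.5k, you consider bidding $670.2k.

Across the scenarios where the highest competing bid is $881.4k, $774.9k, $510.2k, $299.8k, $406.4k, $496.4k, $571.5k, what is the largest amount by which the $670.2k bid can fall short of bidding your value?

$229k

$881.4k: same outcome either way → loss $0k.
$774.9k: same outcome either way → loss $0k.
$510.2k: truthful gives $0k, deviation gives −$167.7k → loss $167.7k.
$299.8k: same outcome either way → loss $0k.
$406.4k: truthful gives $0k, deviation gives −$63.9k → loss $63.9k.
$496.4k: truthful gives $0k, deviation gives −$153.9k → loss $153.9k.
$571.5k: truthful gives $0k, deviation gives −$229k → loss $229k.
Maximum loss: $229k.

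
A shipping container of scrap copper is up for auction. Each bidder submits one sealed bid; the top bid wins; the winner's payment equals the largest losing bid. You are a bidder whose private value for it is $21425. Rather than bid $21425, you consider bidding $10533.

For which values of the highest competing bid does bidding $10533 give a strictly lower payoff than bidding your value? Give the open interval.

($10533, $21425)

If the competing bid is below $10533, both bids win at the same price — no difference.
If it is above $21425, both bids lose — no difference.
If it lies strictly between $10533 and $21425, bidding your value wins at a price below your value (positive payoff) while bidding $10533 loses (payoff 0).
So the deviation strictly hurts on the open interval ($10533, $21425).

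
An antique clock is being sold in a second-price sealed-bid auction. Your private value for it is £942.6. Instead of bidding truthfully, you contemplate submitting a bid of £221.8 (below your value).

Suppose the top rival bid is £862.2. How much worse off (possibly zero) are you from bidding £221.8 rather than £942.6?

£80.4

Bidding your value £942.6: you win (since £942.6 > £862.2) and pay £862.2. Payoff £80.4.
Bidding £221.8: you lose. Payoff £0.
The competing bid £862.2 lies between your shaded bid and your value, so underbidding forfeits an item you could have won at a profitable price.
Loss from deviating = £80.4 − (£0) = £80.4.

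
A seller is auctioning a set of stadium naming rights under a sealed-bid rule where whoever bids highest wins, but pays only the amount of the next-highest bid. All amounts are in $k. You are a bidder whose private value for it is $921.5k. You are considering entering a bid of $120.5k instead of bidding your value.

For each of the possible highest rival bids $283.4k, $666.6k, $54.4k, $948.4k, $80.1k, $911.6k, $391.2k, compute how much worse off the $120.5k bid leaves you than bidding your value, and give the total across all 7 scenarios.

The deviation costs you only when the competing bid falls strictly between $120.5k and $921.5k; elsewhere both bids give the same outcome.
$283.4k: truthful payoff $638.1k, deviation payoff $0k → loss $638.1k.
$666.6k: truthful payoff $254.9k, deviation payoff $0k → loss $254.9k.
$54.4k: outcomes coincide → loss $0k.
$948.4k: outcomes coincide → loss $0k.
$80.1k: outcomes coincide → loss $0k.
$911.6k: truthful payoff $9.9k, deviation payoff $0k → loss $9.9k.
$391.2k: truthful payoff $530.3k, deviation payoff $0k → loss $530.3k.
Total loss = $638.1k + $254.9k + $9.9k + $530.3k = $1433.2k.
Truthful bidding weakly dominates here: raising your bid can only win items priced above your value, and lowering it can only forfeit items priced below.

$1433.2k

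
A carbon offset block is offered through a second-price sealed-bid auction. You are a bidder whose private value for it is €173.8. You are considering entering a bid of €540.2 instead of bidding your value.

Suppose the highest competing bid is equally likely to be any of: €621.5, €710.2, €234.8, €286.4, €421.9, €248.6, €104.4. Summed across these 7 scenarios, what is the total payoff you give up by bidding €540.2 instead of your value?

€496.5

The deviation costs you only when the competing bid falls strictly between €173.8 and €540.2; elsewhere both bids give the same outcome.
€621.5: outcomes coincide → loss €0.
€710.2: outcomes coincide → loss €0.
€234.8: truthful payoff €0, deviation payoff −€61 → loss €61.
€286.4: truthful payoff €0, deviation payoff −€112.6 → loss €112.6.
€421.9: truthful payoff €0, deviation payoff −€248.1 → loss €248.1.
€248.6: truthful payoff €0, deviation payoff −€74.8 → loss €74.8.
€104.4: outcomes coincide → loss €0.
Total loss = €61 + €112.6 + €248.1 + €74.8 = €496.5.
In a second-price auction your bid sets only whether you win, not what you pay, so bidding your true value is weakly dominant.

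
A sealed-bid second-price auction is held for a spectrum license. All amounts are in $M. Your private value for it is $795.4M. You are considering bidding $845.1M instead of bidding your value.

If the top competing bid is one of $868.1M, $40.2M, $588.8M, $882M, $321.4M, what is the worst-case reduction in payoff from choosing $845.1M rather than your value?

$868.1M: same outcome either way → loss $0M.
$40.2M: same outcome either way → loss $0M.
$588.8M: same outcome either way → loss $0M.
$882M: same outcome either way → loss $0M.
$321.4M: same outcome either way → loss $0M.
Maximum loss: $0M.

$0M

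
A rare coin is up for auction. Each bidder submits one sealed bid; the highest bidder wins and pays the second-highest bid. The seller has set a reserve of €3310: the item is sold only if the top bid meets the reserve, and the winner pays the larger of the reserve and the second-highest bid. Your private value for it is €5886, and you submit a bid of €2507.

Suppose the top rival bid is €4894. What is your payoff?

€0

Your bid €2507 is below the highest competing bid €4894, so you lose. Payoff €0.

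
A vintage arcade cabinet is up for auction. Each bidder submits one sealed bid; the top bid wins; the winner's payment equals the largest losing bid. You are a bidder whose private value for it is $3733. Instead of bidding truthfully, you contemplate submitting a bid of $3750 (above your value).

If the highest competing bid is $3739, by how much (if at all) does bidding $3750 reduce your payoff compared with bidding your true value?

Bidding your value $3733: you lose (since $3733 < $3739). Payoff $0.
Bidding $3750: you win and pay $3739. Payoff $3733 − $3739 = −$6.
The competing bid $3739 lies between your value and your inflated bid, so overbidding wins an item priced above your value.
Loss from deviating = $0 − (−$6) = $6.
In a second-price auction your bid sets only whether you win, not what you pay, so bidding your true value is weakly dominant.

$6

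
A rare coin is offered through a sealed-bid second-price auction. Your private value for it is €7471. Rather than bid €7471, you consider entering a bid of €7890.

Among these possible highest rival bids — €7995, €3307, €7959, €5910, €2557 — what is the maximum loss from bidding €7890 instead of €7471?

€0

€7995: same outcome either way → loss €0.
€3307: same outcome either way → loss €0.
€7959: same outcome either way → loss €0.
€5910: same outcome either way → loss €0.
€2557: same outcome either way → loss €0.
Maximum loss: €0.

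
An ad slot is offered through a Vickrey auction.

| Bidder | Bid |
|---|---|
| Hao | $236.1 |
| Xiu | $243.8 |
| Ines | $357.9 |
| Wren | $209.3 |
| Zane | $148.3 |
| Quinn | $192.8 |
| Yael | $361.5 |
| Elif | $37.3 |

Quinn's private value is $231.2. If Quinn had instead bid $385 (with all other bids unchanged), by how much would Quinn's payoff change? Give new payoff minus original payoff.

−$130.3

The highest bid among the other bidders is $361.5; Quinn's bid doesn't change that.
Original bid $192.8: Quinn is not highest (top rival bid is $361.5); payoff $0.
Alternative bid $385: Quinn is highest, pays the top rival bid $361.5; payoff $231.2 − $361.5 = −$130.3.
Change in payoff = −$130.3 − ($0) = −$130.3.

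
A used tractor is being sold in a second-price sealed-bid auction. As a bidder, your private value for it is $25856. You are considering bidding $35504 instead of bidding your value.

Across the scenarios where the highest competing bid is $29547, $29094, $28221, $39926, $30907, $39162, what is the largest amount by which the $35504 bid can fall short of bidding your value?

$5051

$29547: truthful gives $0, deviation gives −$3691 → loss $3691.
$29094: truthful gives $0, deviation gives −$3238 → loss $3238.
$28221: truthful gives $0, deviation gives −$2365 → loss $2365.
$39926: same outcome either way → loss $0.
$30907: truthful gives $0, deviation gives −$5051 → loss $5051.
$39162: same outcome either way → loss $0.
Maximum loss: $5051.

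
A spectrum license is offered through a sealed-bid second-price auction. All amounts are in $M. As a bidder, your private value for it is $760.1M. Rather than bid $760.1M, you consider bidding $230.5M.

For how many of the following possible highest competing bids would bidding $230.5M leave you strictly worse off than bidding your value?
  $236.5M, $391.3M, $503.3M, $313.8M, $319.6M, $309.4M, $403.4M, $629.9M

The deviation hurts exactly when the highest competing bid lies strictly between $230.5M and $760.1M — underbidding then forfeits a profitable win.
$236.5M: inside the interval → strictly worse (loss $523.6M).
$391.3M: inside the interval → strictly worse (loss $368.8M).
$503.3M: inside the interval → strictly worse (loss $256.8M).
$313.8M: inside the interval → strictly worse (loss $446.3M).
$319.6M: inside the interval → strictly worse (loss $440.5M).
$309.4M: inside the interval → strictly worse (loss $450.7M).
$403.4M: inside the interval → strictly worse (loss $356.7M).
$629.9M: inside the interval → strictly worse (loss $130.2M).
Count: 8.

8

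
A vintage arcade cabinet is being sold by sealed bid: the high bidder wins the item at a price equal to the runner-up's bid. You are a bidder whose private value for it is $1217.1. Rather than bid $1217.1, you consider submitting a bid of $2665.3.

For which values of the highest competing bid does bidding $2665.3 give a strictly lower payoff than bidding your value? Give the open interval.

($1217.1, $2665.3)

If the competing bid is below $1217.1, both bids win at the same price — no difference.
If it is above $2665.3, both bids lose — no difference.
If it lies strictly between $1217.1 and $2665.3, bidding your value loses (payoff 0) while bidding $2665.3 wins at a price above your value (payoff negative).
So the deviation strictly hurts on the open interval ($1217.1, $2665.3).
Truthful bidding weakly dominates here: raising your bid can only win items priced above your value, and lowering it can only forfeit items priced below.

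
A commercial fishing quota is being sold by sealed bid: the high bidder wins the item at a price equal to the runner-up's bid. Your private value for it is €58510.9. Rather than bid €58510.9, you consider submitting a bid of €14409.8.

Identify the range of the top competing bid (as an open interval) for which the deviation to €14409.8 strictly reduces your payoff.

If the competing bid is below €14409.8, both bids win at the same price — no difference.
If it is above €58510.9, both bids lose — no difference.
If it lies strictly between €14409.8 and €58510.9, bidding your value wins at a price below your value (positive payoff) while bidding €14409.8 loses (payoff 0).
So the deviation strictly hurts on the open interval (€14409.8, €58510.9).

(€14409.8, €58510.9)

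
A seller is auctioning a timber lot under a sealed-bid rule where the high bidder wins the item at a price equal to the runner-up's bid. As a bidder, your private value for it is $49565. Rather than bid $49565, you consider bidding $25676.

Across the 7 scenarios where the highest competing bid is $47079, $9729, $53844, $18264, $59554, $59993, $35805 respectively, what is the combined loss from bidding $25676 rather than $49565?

The deviation costs you only when the competing bid falls strictly between $25676 and $49565; elsewhere both bids give the same outcome.
$47079: truthful payoff $2486, deviation payoff $0 → loss $2486.
$9729: outcomes coincide → loss $0.
$53844: outcomes coincide → loss $0.
$18264: outcomes coincide → loss $0.
$59554: outcomes coincide → loss $0.
$59993: outcomes coincide → loss $0.
$35805: truthful payoff $13760, deviation payoff $0 → loss $13760.
Total loss = $2486 + $13760 = $16246.
In a second-price auction your bid sets only whether you win, not what you pay, so bidding your true value is weakly dominant.

$16246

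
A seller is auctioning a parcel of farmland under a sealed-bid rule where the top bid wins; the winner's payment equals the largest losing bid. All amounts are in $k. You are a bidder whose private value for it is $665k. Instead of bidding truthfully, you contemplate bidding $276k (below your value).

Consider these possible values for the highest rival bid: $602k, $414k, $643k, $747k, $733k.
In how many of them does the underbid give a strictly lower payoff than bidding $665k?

The deviation hurts exactly when the highest competing bid lies strictly between $276k and $665k — underbidding then forfeits a profitable win.
$602k: inside the interval → strictly worse (loss $63k).
$414k: inside the interval → strictly worse (loss $251k).
$643k: inside the interval → strictly worse (loss $22k).
$747k: above both → same outcome either way.
$733k: above both → same outcome either way.
Count: 3.

3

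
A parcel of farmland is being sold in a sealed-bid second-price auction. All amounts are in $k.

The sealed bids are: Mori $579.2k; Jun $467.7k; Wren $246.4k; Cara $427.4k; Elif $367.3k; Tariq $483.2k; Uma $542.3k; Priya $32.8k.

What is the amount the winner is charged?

$542.3k

Highest bid: Mori at $579.2k, so Mori wins.
Second-highest bid: Uma at $542.3k — that is the price the winner pays.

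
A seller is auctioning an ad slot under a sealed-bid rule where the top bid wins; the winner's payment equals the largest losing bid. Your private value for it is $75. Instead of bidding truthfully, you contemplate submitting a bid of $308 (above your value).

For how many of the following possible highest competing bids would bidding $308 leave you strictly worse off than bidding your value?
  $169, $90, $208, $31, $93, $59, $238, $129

The deviation hurts exactly when the highest competing bid lies strictly between $75 and $308 — overbidding then wins at a price above your value.
$169: inside the interval → strictly worse (loss $94).
$90: inside the interval → strictly worse (loss $15).
$208: inside the interval → strictly worse (loss $133).
$31: below both → same outcome either way.
$93: inside the interval → strictly worse (loss $18).
$59: below both → same outcome either way.
$238: inside the interval → strictly worse (loss $163).
$129: inside the interval → strictly worse (loss $54).
Count: 6.

6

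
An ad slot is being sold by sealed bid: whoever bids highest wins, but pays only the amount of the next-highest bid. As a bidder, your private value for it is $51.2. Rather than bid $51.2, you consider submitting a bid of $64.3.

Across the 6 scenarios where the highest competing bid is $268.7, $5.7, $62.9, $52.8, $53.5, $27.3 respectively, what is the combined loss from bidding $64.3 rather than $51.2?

The deviation costs you only when the competing bid falls strictly between $51.2 and $64.3; elsewhere both bids give the same outcome.
$268.7: outcomes coincide → loss $0.
$5.7: outcomes coincide → loss $0.
$62.9: truthful payoff $0, deviation payoff −$11.7 → loss $11.7.
$52.8: truthful payoff $0, deviation payoff −$1.6 → loss $1.6.
$53.5: truthful payoff $0, deviation payoff −$2.3 → loss $2.3.
$27.3: outcomes coincide → loss $0.
Total loss = $11.7 + $1.6 + $2.3 = $15.6.
In a second-price auction your bid sets only whether you win, not what you pay, so bidding your true value is weakly dominant.

$15.6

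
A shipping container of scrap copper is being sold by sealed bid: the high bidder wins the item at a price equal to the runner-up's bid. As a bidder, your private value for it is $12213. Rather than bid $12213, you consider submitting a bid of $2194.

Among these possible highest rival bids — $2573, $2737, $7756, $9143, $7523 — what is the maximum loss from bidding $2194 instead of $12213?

$2573: truthful gives $9640, deviation gives $0 → loss $9640.
$2737: truthful gives $9476, deviation gives $0 → loss $9476.
$7756: truthful gives $4457, deviation gives $0 → loss $4457.
$9143: truthful gives $3070, deviation gives $0 → loss $3070.
$7523: truthful gives $4690, deviation gives $0 → loss $4690.
Maximum loss: $9640.

$9640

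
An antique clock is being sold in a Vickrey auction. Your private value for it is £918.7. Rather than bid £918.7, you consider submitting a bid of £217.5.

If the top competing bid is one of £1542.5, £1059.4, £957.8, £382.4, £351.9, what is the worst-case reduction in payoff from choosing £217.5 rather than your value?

£566.8

£1542.5: same outcome either way → loss £0.
£1059.4: same outcome either way → loss £0.
£957.8: same outcome either way → loss £0.
£382.4: truthful gives £536.3, deviation gives £0 → loss £536.3.
£351.9: truthful gives £566.8, deviation gives £0 → loss £566.8.
Maximum loss: £566.8.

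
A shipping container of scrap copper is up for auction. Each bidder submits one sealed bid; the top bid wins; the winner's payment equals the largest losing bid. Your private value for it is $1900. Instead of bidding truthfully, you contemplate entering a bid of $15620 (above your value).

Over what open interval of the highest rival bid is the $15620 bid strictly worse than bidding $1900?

($1900, $15620)

If the competing bid is below $1900, both bids win at the same price — no difference.
If it is above $15620, both bids lose — no difference.
If it lies strictly between $1900 and $15620, bidding your value loses (payoff 0) while bidding $15620 wins at a price above your value (payoff negative).
So the deviation strictly hurts on the open interval ($1900, $15620).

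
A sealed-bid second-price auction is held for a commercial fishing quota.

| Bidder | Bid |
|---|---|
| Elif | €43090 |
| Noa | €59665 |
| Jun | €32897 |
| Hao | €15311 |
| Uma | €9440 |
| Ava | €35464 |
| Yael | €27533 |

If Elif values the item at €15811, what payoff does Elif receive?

Highest bid: Noa at €59665, so Noa wins.
Second-highest bid: Elif at €43090 — that is the price the winner pays.
Elif did not win, so Elif pays nothing and receives nothing: payoff €0.

€0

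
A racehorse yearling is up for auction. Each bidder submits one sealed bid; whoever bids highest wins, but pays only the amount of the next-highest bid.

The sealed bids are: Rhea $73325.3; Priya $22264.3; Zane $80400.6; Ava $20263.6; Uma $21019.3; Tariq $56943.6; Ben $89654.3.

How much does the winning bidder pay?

$80400.6

Highest bid: Ben at $89654.3, so Ben wins.
Second-highest bid: Zane at $80400.6 — that is the price the winner pays.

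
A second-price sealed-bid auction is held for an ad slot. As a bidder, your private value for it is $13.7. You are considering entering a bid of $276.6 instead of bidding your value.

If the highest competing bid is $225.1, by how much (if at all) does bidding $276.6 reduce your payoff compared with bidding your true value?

$211.4

Bidding your value $13.7: you lose (since $13.7 < $225.1). Payoff $0.
Bidding $276.6: you win and pay $225.1. Payoff $13.7 − $225.1 = −$211.4.
The competing bid $225.1 lies between your value and your inflated bid, so overbidding wins an item priced above your value.
Loss from deviating = $0 − (−$211.4) = $211.4.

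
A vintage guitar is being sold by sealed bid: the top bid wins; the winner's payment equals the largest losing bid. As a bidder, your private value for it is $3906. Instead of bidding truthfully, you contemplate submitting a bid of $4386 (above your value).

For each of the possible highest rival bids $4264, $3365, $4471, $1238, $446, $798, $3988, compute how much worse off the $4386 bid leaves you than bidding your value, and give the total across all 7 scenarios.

The deviation costs you only when the competing bid falls strictly between $3906 and $4386; elsewhere both bids give the same outcome.
$4264: truthful payoff $0, deviation payoff −$358 → loss $358.
$3365: outcomes coincide → loss $0.
$4471: outcomes coincide → loss $0.
$1238: outcomes coincide → loss $0.
$446: outcomes coincide → loss $0.
$798: outcomes coincide → loss $0.
$3988: truthful payoff $0, deviation payoff −$82 → loss $82.
Total loss = $358 + $82 = $440.

$440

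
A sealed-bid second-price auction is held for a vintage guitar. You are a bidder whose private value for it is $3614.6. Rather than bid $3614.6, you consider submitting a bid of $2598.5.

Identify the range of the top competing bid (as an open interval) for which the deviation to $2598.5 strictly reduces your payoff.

($2598.5, $3614.6)

If the competing bid is below $2598.5, both bids win at the same price — no difference.
If it is above $3614.6, both bids lose — no difference.
If it lies strictly between $2598.5 and $3614.6, bidding your value wins at a price below your value (positive payoff) while bidding $2598.5 loses (payoff 0).
So the deviation strictly hurts on the open interval ($2598.5, $3614.6).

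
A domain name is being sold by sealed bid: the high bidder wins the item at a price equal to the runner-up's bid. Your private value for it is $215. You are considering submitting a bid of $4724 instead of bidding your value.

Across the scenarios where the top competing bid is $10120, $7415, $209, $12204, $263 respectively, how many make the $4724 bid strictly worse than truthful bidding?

1

The deviation hurts exactly when the highest competing bid lies strictly between $215 and $4724 — overbidding then wins at a price above your value.
$10120: above both → same outcome either way.
$7415: above both → same outcome either way.
$209: below both → same outcome either way.
$12204: above both → same outcome either way.
$263: inside the interval → strictly worse (loss $48).
Count: 1.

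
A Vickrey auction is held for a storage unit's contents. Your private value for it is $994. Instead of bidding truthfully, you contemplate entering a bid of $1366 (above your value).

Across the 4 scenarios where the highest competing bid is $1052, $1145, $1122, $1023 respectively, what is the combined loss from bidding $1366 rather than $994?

$366

The deviation costs you only when the competing bid falls strictly between $994 and $1366; elsewhere both bids give the same outcome.
$1052: truthful payoff $0, deviation payoff −$58 → loss $58.
$1145: truthful payoff $0, deviation payoff −$151 → loss $151.
$1122: truthful payoff $0, deviation payoff −$128 → loss $128.
$1023: truthful payoff $0, deviation payoff −$29 → loss $29.
Total loss = $58 + $151 + $128 + $29 = $366.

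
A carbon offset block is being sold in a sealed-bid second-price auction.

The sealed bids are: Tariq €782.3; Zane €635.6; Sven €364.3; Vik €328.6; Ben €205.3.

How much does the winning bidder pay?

€635.6

Highest bid: Tariq at €782.3, so Tariq wins.
Second-highest bid: Zane at €635.6 — that is the price the winner pays.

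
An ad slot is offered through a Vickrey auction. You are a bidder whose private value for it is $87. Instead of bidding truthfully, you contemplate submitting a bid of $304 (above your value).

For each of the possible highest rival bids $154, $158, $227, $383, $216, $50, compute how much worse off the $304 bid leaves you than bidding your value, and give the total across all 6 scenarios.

The deviation costs you only when the competing bid falls strictly between $87 and $304; elsewhere both bids give the same outcome.
$154: truthful payoff $0, deviation payoff −$67 → loss $67.
$158: truthful payoff $0, deviation payoff −$71 → loss $71.
$227: truthful payoff $0, deviation payoff −$140 → loss $140.
$383: outcomes coincide → loss $0.
$216: truthful payoff $0, deviation payoff −$129 → loss $129.
$50: outcomes coincide → loss $0.
Total loss = $67 + $71 + $140 + $129 = $407.

$407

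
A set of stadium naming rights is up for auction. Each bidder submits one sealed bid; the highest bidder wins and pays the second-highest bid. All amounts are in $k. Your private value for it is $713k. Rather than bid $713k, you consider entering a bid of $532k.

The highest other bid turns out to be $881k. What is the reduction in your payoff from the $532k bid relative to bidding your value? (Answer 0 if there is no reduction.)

Bidding your value $713k: you lose (since $713k < $881k). Payoff $0k.
Bidding $532k: you lose. Payoff $0k.
Difference = $0k − $0k = $0k; both bids lead to the same outcome because the competing bid is above both your value and your alternative bid.
In a second-price auction your bid sets only whether you win, not what you pay, so bidding your true value is weakly dominant.

$0k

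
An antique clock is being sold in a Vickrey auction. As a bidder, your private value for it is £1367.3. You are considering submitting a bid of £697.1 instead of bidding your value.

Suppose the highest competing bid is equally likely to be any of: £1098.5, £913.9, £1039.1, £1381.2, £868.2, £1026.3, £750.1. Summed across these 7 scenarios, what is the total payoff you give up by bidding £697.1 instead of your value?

The deviation costs you only when the competing bid falls strictly between £697.1 and £1367.3; elsewhere both bids give the same outcome.
£1098.5: truthful payoff £268.8, deviation payoff £0 → loss £268.8.
£913.9: truthful payoff £453.4, deviation payoff £0 → loss £453.4.
£1039.1: truthful payoff £328.2, deviation payoff £0 → loss £328.2.
£1381.2: outcomes coincide → loss £0.
£868.2: truthful payoff £499.1, deviation payoff £0 → loss £499.1.
£1026.3: truthful payoff £341, deviation payoff £0 → loss £341.
£750.1: truthful payoff £617.2, deviation payoff £0 → loss £617.2.
Total loss = £268.8 + £453.4 + £328.2 + £499.1 + £341 + £617.2 = £2507.7.
In a second-price auction your bid sets only whether you win, not what you pay, so bidding your true value is weakly dominant.

£2507.7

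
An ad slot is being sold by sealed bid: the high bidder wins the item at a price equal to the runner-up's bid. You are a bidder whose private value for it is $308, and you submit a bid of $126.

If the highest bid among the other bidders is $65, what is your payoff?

$243

Your bid $126 exceeds the highest competing bid $65, so you win.
In a second-price auction the winner pays the second-highest bid, $65.
Payoff = value − price = $308 − $65 = $243.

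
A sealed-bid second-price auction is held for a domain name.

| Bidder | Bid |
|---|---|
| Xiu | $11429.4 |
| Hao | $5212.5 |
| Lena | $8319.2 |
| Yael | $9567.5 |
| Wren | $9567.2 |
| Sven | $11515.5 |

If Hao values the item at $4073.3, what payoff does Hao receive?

Highest bid: Sven at $11515.5, so Sven wins.
Second-highest bid: Xiu at $11429.4 — that is the price the winner pays.
Hao did not win, so Hao pays nothing and receives nothing: payoff $0.

$0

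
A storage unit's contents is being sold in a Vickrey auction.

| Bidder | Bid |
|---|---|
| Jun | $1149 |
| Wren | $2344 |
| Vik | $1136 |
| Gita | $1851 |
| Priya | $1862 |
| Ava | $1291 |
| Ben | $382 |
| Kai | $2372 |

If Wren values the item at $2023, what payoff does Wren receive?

$0

Highest bid: Kai at $2372, so Kai wins.
Second-highest bid: Wren at $2344 — that is the price the winner pays.
Wren did not win, so Wren pays nothing and receives nothing: payoff $0.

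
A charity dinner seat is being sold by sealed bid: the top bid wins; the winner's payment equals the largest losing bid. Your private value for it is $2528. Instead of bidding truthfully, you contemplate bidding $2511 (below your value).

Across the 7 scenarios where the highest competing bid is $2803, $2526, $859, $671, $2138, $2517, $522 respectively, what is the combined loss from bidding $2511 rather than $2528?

The deviation costs you only when the competing bid falls strictly between $2511 and $2528; elsewhere both bids give the same outcome.
$2803: outcomes coincide → loss $0.
$2526: truthful payoff $2, deviation payoff $0 → loss $2.
$859: outcomes coincide → loss $0.
$671: outcomes coincide → loss $0.
$2138: outcomes coincide → loss $0.
$2517: truthful payoff $11, deviation payoff $0 → loss $11.
$522: outcomes coincide → loss $0.
Total loss = $2 + $11 = $13.
Because the price is fixed by the runner-up's bid, deviating from your value can only change a good outcome into a bad one — never the reverse.

$13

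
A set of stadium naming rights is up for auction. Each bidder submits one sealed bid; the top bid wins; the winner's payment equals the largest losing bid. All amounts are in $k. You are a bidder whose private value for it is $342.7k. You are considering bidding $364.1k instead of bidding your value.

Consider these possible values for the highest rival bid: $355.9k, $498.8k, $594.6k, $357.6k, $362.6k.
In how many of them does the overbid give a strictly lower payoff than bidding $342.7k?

The deviation hurts exactly when the highest competing bid lies strictly between $342.7k and $364.1k — overbidding then wins at a price above your value.
$355.9k: inside the interval → strictly worse (loss $13.2k).
$498.8k: above both → same outcome either way.
$594.6k: above both → same outcome either way.
$357.6k: inside the interval → strictly worse (loss $14.9k).
$362.6k: inside the interval → strictly worse (loss $19.9k).
Count: 3.

3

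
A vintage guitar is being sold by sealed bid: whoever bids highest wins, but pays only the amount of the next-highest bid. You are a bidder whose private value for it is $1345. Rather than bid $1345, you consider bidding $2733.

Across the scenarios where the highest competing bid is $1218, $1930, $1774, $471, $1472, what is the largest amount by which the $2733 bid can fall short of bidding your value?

$1218: same outcome either way → loss $0.
$1930: truthful gives $0, deviation gives −$585 → loss $585.
$1774: truthful gives $0, deviation gives −$429 → loss $429.
$471: same outcome either way → loss $0.
$1472: truthful gives $0, deviation gives −$127 → loss $127.
Maximum loss: $585.

$585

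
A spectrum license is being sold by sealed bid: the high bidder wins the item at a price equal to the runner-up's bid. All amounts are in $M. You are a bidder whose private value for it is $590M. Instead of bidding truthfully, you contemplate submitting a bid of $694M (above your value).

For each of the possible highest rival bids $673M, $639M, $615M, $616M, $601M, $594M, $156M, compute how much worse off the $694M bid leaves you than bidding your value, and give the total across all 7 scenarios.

The deviation costs you only when the competing bid falls strictly between $590M and $694M; elsewhere both bids give the same outcome.
$673M: truthful payoff $0M, deviation payoff −$83M → loss $83M.
$639M: truthful payoff $0M, deviation payoff −$49M → loss $49M.
$615M: truthful payoff $0M, deviation payoff −$25M → loss $25M.
$616M: truthful payoff $0M, deviation payoff −$26M → loss $26M.
$601M: truthful payoff $0M, deviation payoff −$11M → loss $11M.
$594M: truthful payoff $0M, deviation payoff −$4M → loss $4M.
$156M: outcomes coincide → loss $0M.
Total loss = $83M + $49M + $25M + $26M + $11M + $4M = $198M.

$198M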